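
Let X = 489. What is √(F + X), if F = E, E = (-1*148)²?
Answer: 7*√457 ≈ 149.64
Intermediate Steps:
E = 21904 (E = (-148)² = 21904)
F = 21904
√(F + X) = √(21904 + 489) = √22393 = 7*√457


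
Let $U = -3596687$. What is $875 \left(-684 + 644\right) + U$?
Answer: $-3631687$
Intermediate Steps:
$875 \left(-684 + 644\right) + U = 875 \left(-684 + 644\right) - 3596687 = 875 \left(-40\right) - 3596687 = -35000 - 3596687 = -3631687$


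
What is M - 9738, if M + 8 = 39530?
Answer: 29784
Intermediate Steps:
M = 39522 (M = -8 + 39530 = 39522)
M - 9738 = 39522 - 9738 = 29784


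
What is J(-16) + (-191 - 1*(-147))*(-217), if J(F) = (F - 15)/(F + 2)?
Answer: 133703/14 ≈ 9550.2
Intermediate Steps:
J(F) = (-15 + F)/(2 + F)
J(-16) + (-191 - 1*(-147))*(-217) = (-15 - 16)/(2 - 16) + (-191 - 1*(-147))*(-217) = -31/(-14) + (-191 + 147)*(-217) = -1/14*(-31) - 44*(-217) = 31/14 + 9548 = 133703/14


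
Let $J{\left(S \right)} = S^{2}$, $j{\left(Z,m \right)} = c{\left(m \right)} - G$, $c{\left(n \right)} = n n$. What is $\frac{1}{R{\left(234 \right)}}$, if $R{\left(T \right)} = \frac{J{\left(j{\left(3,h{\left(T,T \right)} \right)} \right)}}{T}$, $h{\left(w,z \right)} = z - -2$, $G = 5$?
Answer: $\frac{234}{3101487481} \approx 7.5448 \cdot 10^{-8}$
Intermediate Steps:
$c{\left(n \right)} = n^{2}$
$h{\left(w,z \right)} = 2 + z$ ($h{\left(w,z \right)} = z + 2 = 2 + z$)
$j{\left(Z,m \right)} = -5 + m^{2}$ ($j{\left(Z,m \right)} = m^{2} - 5 = -5 + m^{2}$)
$R{\left(T \right)} = \frac{\left(-5 + \left(2 + T\right)^{2}\right)^{2}}{T}$
$\frac{1}{R{\left(234 \right)}} = \frac{1}{\frac{1}{234} \left(-5 + \left(2 + 234\right)^{2}\right)^{2}} = \frac{1}{\frac{1}{234} \left(-5 + 236^{2}\right)^{2}} = \frac{1}{\frac{1}{234} \left(-5 + 55696\right)^{2}} = \frac{1}{\frac{1}{234} \cdot 55691^{2}} = \frac{1}{\frac{1}{234} \cdot 3101487481} = \frac{1}{\frac{3101487481}{234}} = \frac{234}{3101487481}$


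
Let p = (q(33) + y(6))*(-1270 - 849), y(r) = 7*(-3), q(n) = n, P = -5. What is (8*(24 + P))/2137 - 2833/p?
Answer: 9919177/54339636 ≈ 0.18254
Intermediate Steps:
y(r) = -21
p = -25428 (p = (33 - 21)*(-1270 - 849) = 12*(-2119) = -25428)
(8*(24 + P))/2137 - 2833/p = (8*(24 - 5))/2137 - 2833/(-25428) = (8*19)*(1/2137) - 2833*(-1/25428) = 152*(1/2137) + 2833/25428 = 152/2137 + 2833/25428 = 9919177/54339636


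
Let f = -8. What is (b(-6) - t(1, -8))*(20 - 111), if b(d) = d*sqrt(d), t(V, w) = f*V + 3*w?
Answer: -2912 + 546*I*sqrt(6) ≈ -2912.0 + 1337.4*I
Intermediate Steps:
t(V, w) = -8*V + 3*w
b(d) = d**(3/2)
(b(-6) - t(1, -8))*(20 - 111) = ((-6)**(3/2) - (-8*1 + 3*(-8)))*(20 - 111) = (-6*I*sqrt(6) - (-8 - 24))*(-91) = (-6*I*sqrt(6) - 1*(-32))*(-91) = (-6*I*sqrt(6) + 32)*(-91) = (32 - 6*I*sqrt(6))*(-91) = -2912 + 546*I*sqrt(6)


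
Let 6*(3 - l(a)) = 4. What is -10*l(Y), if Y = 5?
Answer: -70/3 ≈ -23.333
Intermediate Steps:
l(a) = 7/3 (l(a) = 3 - ⅙*4 = 3 - ⅔ = 7/3)
-10*l(Y) = -10*7/3 = -70/3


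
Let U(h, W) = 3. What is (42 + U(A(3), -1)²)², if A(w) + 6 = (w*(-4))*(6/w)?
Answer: 2601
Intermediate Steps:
A(w) = -30 (A(w) = -6 + (w*(-4))*(6/w) = -6 + (-4*w)*(6/w) = -6 - 24 = -30)
(42 + U(A(3), -1)²)² = (42 + 3²)² = (42 + 9)² = 51² = 2601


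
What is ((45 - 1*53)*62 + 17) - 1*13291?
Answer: -13770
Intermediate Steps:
((45 - 1*53)*62 + 17) - 1*13291 = ((45 - 53)*62 + 17) - 13291 = (-8*62 + 17) - 13291 = (-496 + 17) - 13291 = -479 - 13291 = -13770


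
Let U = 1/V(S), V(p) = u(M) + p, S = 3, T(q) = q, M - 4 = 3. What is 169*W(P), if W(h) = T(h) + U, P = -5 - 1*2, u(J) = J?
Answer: -11661/10 ≈ -1166.1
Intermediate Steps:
M = 7 (M = 4 + 3 = 7)
V(p) = 7 + p
P = -7 (P = -5 - 2 = -7)
U = ⅒ (U = 1/(7 + 3) = 1/10 = ⅒ ≈ 0.10000)
W(h) = ⅒ + h (W(h) = h + ⅒ = ⅒ + h)
169*W(P) = 169*(⅒ - 7) = 169*(-69/10) = -11661/10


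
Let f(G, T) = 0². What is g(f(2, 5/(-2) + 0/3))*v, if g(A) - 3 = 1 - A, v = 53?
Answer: 212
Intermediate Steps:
f(G, T) = 0
g(A) = 4 - A (g(A) = 3 + (1 - A) = 4 - A)
g(f(2, 5/(-2) + 0/3))*v = (4 - 1*0)*53 = (4 + 0)*53 = 4*53 = 212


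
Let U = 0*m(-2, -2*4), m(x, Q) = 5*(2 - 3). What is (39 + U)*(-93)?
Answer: -3627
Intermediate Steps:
m(x, Q) = -5 (m(x, Q) = 5*(-1) = -5)
U = 0 (U = 0*(-5) = 0)
(39 + U)*(-93) = (39 + 0)*(-93) = 39*(-93) = -3627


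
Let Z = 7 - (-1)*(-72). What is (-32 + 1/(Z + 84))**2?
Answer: 368449/361 ≈ 1020.6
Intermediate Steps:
Z = -65 (Z = 7 - 1*72 = 7 - 72 = -65)
(-32 + 1/(Z + 84))**2 = (-32 + 1/(-65 + 84))**2 = (-32 + 1/19)**2 = (-607/19)**2 = 368449/361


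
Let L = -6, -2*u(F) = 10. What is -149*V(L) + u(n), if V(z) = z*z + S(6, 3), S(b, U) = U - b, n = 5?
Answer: -4922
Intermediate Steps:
u(F) = -5 (u(F) = -½*10 = -5)
V(z) = -3 + z² (V(z) = z*z + (3 - 1*6) = z² + (3 - 6) = z² - 3 = -3 + z²)
-149*V(L) + u(n) = -149*(-3 + (-6)²) - 5 = -149*(-3 + 36) - 5 = -149*33 - 5 = -4917 - 5 = -4922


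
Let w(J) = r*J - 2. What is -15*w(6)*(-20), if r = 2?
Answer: 3000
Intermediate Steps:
w(J) = -2 + 2*J (w(J) = 2*J - 2 = -2 + 2*J)
-15*w(6)*(-20) = -15*(-2 + 2*6)*(-20) = -15*(-2 + 12)*(-20) = -15*10*(-20) = -150*(-20) = 3000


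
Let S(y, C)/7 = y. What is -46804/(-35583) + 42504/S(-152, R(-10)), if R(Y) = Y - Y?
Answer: -26118221/676077 ≈ -38.632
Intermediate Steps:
R(Y) = 0
S(y, C) = 7*y
-46804/(-35583) + 42504/S(-152, R(-10)) = -46804/(-35583) + 42504/((7*(-152))) = -46804*(-1/35583) + 42504/(-1064) = 46804/35583 + 42504*(-1/1064) = 46804/35583 - 759/19 = -26118221/676077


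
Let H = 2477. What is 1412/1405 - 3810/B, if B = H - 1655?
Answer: -698731/192485 ≈ -3.6301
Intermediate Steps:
B = 822 (B = 2477 - 1655 = 822)
1412/1405 - 3810/B = 1412/1405 - 3810/822 = 1412*(1/1405) - 3810*1/822 = 1412/1405 - 635/137 = -698731/192485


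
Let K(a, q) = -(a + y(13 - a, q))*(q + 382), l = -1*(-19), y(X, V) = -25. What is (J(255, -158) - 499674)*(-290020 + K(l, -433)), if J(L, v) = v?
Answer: 145114225232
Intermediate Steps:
l = 19
K(a, q) = -(-25 + a)*(382 + q) (K(a, q) = -(a - 25)*(q + 382) = -(-25 + a)*(382 + q))
(J(255, -158) - 499674)*(-290020 + K(l, -433)) = (-158 - 499674)*(-290020 + (9550 - 382*19 + 25*(-433) - 1*19*(-433))) = -499832*(-290020 + (9550 - 7258 - 10825 + 8227)) = -499832*(-290020 - 306) = -499832*(-290326) = 145114225232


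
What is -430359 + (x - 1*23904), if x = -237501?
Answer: -691764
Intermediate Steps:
-430359 + (x - 1*23904) = -430359 + (-237501 - 1*23904) = -430359 + (-237501 - 23904) = -430359 - 261405 = -691764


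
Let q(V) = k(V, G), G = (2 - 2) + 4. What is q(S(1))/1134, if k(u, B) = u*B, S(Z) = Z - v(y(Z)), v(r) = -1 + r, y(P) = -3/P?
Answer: 10/567 ≈ 0.017637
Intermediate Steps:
G = 4 (G = 0 + 4 = 4)
S(Z) = 1 + Z + 3/Z (S(Z) = Z - (-1 - 3/Z) = Z + (1 + 3/Z) = 1 + Z + 3/Z)
k(u, B) = B*u
q(V) = 4*V
q(S(1))/1134 = (4*(1 + 1 + 3/1))/1134 = (4*(1 + 1 + 3*1))*(1/1134) = (4*(1 + 1 + 3))*(1/1134) = (4*5)*(1/1134) = 20*(1/1134) = 10/567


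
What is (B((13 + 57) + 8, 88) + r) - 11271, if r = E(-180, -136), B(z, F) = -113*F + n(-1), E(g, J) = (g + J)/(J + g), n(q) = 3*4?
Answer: -21202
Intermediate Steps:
n(q) = 12
E(g, J) = 1 (E(g, J) = (J + g)/(J + g) = 1)
B(z, F) = 12 - 113*F (B(z, F) = -113*F + 12 = 12 - 113*F)
r = 1
(B((13 + 57) + 8, 88) + r) - 11271 = ((12 - 113*88) + 1) - 11271 = ((12 - 9944) + 1) - 11271 = (-9932 + 1) - 11271 = -9931 - 11271 = -21202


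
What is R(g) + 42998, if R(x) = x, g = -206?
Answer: 42792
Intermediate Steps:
R(g) + 42998 = -206 + 42998 = 42792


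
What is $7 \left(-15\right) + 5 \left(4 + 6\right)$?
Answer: $-55$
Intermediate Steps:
$7 \left(-15\right) + 5 \left(4 + 6\right) = -105 + 5 \cdot 10 = -105 + 50 = -55$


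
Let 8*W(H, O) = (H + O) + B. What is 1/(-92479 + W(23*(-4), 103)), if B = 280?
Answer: -8/739541 ≈ -1.0818e-5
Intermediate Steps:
W(H, O) = 35 + H/8 + O/8 (W(H, O) = ((H + O) + 280)/8 = (280 + H + O)/8 = 35 + H/8 + O/8)
1/(-92479 + W(23*(-4), 103)) = 1/(-92479 + (35 + (23*(-4))/8 + (⅛)*103)) = 1/(-92479 + (35 + (⅛)*(-92) + 103/8)) = 1/(-92479 + (35 - 23/2 + 103/8)) = 1/(-92479 + 291/8) = 1/(-739541/8) = -8/739541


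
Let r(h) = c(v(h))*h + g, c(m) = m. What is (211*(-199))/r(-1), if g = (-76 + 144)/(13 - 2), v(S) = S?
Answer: -461879/79 ≈ -5846.6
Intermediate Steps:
g = 68/11 ≈ 6.1818
r(h) = 68/11 + h² (r(h) = h*h + 68/11 = h² + 68/11 = 68/11 + h²)
(211*(-199))/r(-1) = (211*(-199))/(68/11 + (-1)²) = -41989/(68/11 + 1) = -41989/79/11 = -41989*11/79 = -461879/79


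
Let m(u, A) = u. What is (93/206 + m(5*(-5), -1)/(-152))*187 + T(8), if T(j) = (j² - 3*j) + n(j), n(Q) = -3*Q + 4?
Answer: 2116361/15656 ≈ 135.18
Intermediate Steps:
n(Q) = 4 - 3*Q
T(j) = 4 + j² - 6*j (T(j) = (j² - 3*j) + (4 - 3*j) = 4 + j² - 6*j)
(93/206 + m(5*(-5), -1)/(-152))*187 + T(8) = (93/206 + (5*(-5))/(-152))*187 + (4 + 8² - 6*8) = (93*(1/206) - 25*(-1/152))*187 + (4 + 64 - 48) = (93/206 + 25/152)*187 + 20 = (9643/15656)*187 + 20 = 1803241/15656 + 20 = 2116361/15656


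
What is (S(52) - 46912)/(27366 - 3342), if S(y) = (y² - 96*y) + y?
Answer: -1117/546 ≈ -2.0458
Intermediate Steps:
S(y) = y² - 95*y
(S(52) - 46912)/(27366 - 3342) = (52*(-95 + 52) - 46912)/(27366 - 3342) = (52*(-43) - 46912)/24024 = (-2236 - 46912)*(1/24024) = -49148*1/24024 = -1117/546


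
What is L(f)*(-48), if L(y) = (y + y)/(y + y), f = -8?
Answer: -48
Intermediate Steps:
L(y) = 1 (L(y) = (2*y)/((2*y)) = (2*y)*(1/(2*y)) = 1)
L(f)*(-48) = 1*(-48) = -48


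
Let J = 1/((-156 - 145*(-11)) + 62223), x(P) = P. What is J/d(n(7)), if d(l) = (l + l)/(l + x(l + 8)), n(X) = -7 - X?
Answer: 5/445634 ≈ 1.1220e-5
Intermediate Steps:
d(l) = 2*l/(8 + 2*l) (d(l) = (l + l)/(l + (l + 8)) = (2*l)/(l + (8 + l)) = (2*l)/(8 + 2*l) = 2*l/(8 + 2*l))
J = 1/63662 (J = 1/((-156 + 1595) + 62223) = 1/(1439 + 62223) = 1/63662 ≈ 1.5708e-5)
J/d(n(7)) = 1/(63662*(((-7 - 1*7)/(4 + (-7 - 1*7))))) = 1/(63662*(((-7 - 7)/(4 + (-7 - 7))))) = 1/(63662*((-14/(4 - 14)))) = 1/(63662*((-14/(-10)))) = 1/(63662*((-14*(-1/10)))) = 1/(63662*(7/5)) = (1/63662)*(5/7) = 5/445634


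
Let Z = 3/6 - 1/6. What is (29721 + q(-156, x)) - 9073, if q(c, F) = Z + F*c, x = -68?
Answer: 93769/3 ≈ 31256.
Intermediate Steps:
Z = ⅓ (Z = 3*(⅙) - 1*⅙ = ½ - ⅙ = ⅓ ≈ 0.33333)
q(c, F) = ⅓ + F*c
(29721 + q(-156, x)) - 9073 = (29721 + (⅓ - 68*(-156))) - 9073 = (29721 + (⅓ + 10608)) - 9073 = (29721 + 31825/3) - 9073 = 120988/3 - 9073 = 93769/3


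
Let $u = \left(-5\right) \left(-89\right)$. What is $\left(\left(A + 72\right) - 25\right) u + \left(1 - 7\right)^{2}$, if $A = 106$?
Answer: $68121$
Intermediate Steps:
$u = 445$
$\left(\left(A + 72\right) - 25\right) u + \left(1 - 7\right)^{2} = \left(\left(106 + 72\right) - 25\right) 445 + \left(1 - 7\right)^{2} = \left(178 - 25\right) 445 + \left(-6\right)^{2} = 153 \cdot 445 + 36 = 68085 + 36 = 68121$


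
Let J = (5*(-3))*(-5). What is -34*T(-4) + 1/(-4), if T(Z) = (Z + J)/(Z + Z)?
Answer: 603/2 ≈ 301.50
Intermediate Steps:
J = 75 (J = -15*(-5) = 75)
T(Z) = (75 + Z)/(2*Z) (T(Z) = (Z + 75)/(Z + Z) = (75 + Z)/((2*Z)) = (75 + Z)*(1/(2*Z)) = (75 + Z)/(2*Z))
-34*T(-4) + 1/(-4) = -17*(75 - 4)/(-4) + 1/(-4) = -17*(-1)*71/4 - 1/4 = -34*(-71/8) - 1/4 = 1207/4 - 1/4 = 603/2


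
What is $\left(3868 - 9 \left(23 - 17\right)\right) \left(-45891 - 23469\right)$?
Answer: $-264539040$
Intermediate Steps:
$\left(3868 - 9 \left(23 - 17\right)\right) \left(-45891 - 23469\right) = \left(3868 - 54\right) \left(-69360\right) = 3814 \left(-69360\right) = -264539040$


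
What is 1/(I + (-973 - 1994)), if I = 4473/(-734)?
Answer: -734/2182251 ≈ -0.00033635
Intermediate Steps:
I = -4473/734 (I = 4473*(-1/734) = -4473/734 ≈ -6.0940)
1/(I + (-973 - 1994)) = 1/(-4473/734 + (-973 - 1994)) = 1/(-4473/734 - 2967) = 1/(-2182251/734) = -734/2182251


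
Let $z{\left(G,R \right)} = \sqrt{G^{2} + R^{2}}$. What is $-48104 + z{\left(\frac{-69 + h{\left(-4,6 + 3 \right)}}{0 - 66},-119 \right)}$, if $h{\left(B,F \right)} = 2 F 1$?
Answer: $-48104 + \frac{17 \sqrt{23717}}{22} \approx -47985.0$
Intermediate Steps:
$h{\left(B,F \right)} = 2 F$
$-48104 + z{\left(\frac{-69 + h{\left(-4,6 + 3 \right)}}{0 - 66},-119 \right)} = -48104 + \sqrt{\left(\frac{-69 + 2 \left(6 + 3\right)}{0 - 66}\right)^{2} + \left(-119\right)^{2}} = -48104 + \sqrt{\left(\frac{-69 + 2 \cdot 9}{-66}\right)^{2} + 14161} = -48104 + \sqrt{\left(\left(-69 + 18\right) \left(- \frac{1}{66}\right)\right)^{2} + 14161} = -48104 + \sqrt{\left(\left(-51\right) \left(- \frac{1}{66}\right)\right)^{2} + 14161} = -48104 + \sqrt{\left(\frac{17}{22}\right)^{2} + 14161} = -48104 + \sqrt{\frac{289}{484} + 14161} = -48104 + \sqrt{\frac{6854213}{484}} = -48104 + \frac{17 \sqrt{23717}}{22}$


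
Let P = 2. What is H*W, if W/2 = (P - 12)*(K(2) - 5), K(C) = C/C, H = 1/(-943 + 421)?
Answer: -40/261 ≈ -0.15326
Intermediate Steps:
H = -1/522 (H = 1/(-522) = -1/522 ≈ -0.0019157)
K(C) = 1
W = 80 (W = 2*((2 - 12)*(1 - 5)) = 2*(-10*(-4)) = 2*40 = 80)
H*W = -1/522*80 = -40/261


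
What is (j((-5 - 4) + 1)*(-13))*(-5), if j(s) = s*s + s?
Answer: 3640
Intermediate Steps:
j(s) = s + s**2 (j(s) = s**2 + s = s + s**2)
(j((-5 - 4) + 1)*(-13))*(-5) = ((((-5 - 4) + 1)*(1 + ((-5 - 4) + 1)))*(-13))*(-5) = (((-9 + 1)*(1 + (-9 + 1)))*(-13))*(-5) = (-8*(1 - 8)*(-13))*(-5) = (-8*(-7)*(-13))*(-5) = (56*(-13))*(-5) = -728*(-5) = 3640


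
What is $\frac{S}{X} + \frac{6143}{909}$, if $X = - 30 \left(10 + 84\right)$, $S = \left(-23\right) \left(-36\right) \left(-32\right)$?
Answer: $\frac{3450677}{213615} \approx 16.154$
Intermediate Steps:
$S = -26496$ ($S = 828 \left(-32\right) = -26496$)
$X = -2820$ ($X = \left(-30\right) 94 = -2820$)
$\frac{S}{X} + \frac{6143}{909} = - \frac{26496}{-2820} + \frac{6143}{909} = \left(-26496\right) \left(- \frac{1}{2820}\right) + 6143 \cdot \frac{1}{909} = \frac{2208}{235} + \frac{6143}{909} = \frac{3450677}{213615}$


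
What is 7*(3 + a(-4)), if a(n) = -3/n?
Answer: 105/4 ≈ 26.250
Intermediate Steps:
7*(3 + a(-4)) = 7*(3 - 3/(-4)) = 7*(3 - 3*(-1/4)) = 7*(3 + 3/4) = 7*(15/4) = 105/4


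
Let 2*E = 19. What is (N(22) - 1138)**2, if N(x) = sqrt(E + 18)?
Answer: (2276 - sqrt(110))**2/4 ≈ 1.2831e+6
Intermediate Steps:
E = 19/2 (E = (1/2)*19 = 19/2 ≈ 9.5000)
N(x) = sqrt(110)/2 (N(x) = sqrt(19/2 + 18) = sqrt(55/2) = sqrt(110)/2)
(N(22) - 1138)**2 = (sqrt(110)/2 - 1138)**2 = (-1138 + sqrt(110)/2)**2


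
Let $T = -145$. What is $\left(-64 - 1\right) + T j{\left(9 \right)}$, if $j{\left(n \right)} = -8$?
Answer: $1095$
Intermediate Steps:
$\left(-64 - 1\right) + T j{\left(9 \right)} = \left(-64 - 1\right) - -1160 = \left(-64 - 1\right) + 1160 = -65 + 1160 = 1095$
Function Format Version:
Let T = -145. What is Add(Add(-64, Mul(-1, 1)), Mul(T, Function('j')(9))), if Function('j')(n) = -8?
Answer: 1095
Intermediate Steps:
Add(Add(-64, Mul(-1, 1)), Mul(T, Function('j')(9))) = Add(Add(-64, Mul(-1, 1)), Mul(-145, -8)) = Add(Add(-64, -1), 1160) = Add(-65, 1160) = 1095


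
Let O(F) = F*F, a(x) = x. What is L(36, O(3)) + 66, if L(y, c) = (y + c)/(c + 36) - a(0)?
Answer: 67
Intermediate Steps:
O(F) = F²
L(y, c) = (c + y)/(36 + c) (L(y, c) = (y + c)/(c + 36) - 1*0 = (c + y)/(36 + c) + 0 = (c + y)/(36 + c))
L(36, O(3)) + 66 = (3² + 36)/(36 + 3²) + 66 = (9 + 36)/(36 + 9) + 66 = 45/45 + 66 = (1/45)*45 + 66 = 1 + 66 = 67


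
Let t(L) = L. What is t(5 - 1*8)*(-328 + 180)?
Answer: 444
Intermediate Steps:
t(5 - 1*8)*(-328 + 180) = (5 - 1*8)*(-328 + 180) = (5 - 8)*(-148) = -3*(-148) = 444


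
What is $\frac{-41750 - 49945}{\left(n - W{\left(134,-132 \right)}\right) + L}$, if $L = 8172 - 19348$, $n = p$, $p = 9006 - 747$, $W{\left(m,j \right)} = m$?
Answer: $\frac{30565}{1017} \approx 30.054$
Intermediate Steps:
$p = 8259$ ($p = 9006 - 747 = 8259$)
$n = 8259$
$L = -11176$
$\frac{-41750 - 49945}{\left(n - W{\left(134,-132 \right)}\right) + L} = \frac{-41750 - 49945}{\left(8259 - 134\right) - 11176} = - \frac{91695}{\left(8259 - 134\right) - 11176} = - \frac{91695}{8125 - 11176} = - \frac{91695}{-3051} = \left(-91695\right) \left(- \frac{1}{3051}\right) = \frac{30565}{1017}$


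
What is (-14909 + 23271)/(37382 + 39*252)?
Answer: 4181/23605 ≈ 0.17712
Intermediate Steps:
(-14909 + 23271)/(37382 + 39*252) = 8362/(37382 + 9828) = 8362/47210 = 8362*(1/47210) = 4181/23605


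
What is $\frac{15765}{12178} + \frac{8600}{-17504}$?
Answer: $\frac{10701235}{13322732} \approx 0.80323$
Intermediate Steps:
$\frac{15765}{12178} + \frac{8600}{-17504} = 15765 \cdot \frac{1}{12178} + 8600 \left(- \frac{1}{17504}\right) = \frac{15765}{12178} - \frac{1075}{2188} = \frac{10701235}{13322732}$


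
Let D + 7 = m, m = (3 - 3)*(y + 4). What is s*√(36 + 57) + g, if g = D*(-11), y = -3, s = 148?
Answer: 77 + 148*√93 ≈ 1504.3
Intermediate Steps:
m = 0 (m = (3 - 3)*(-3 + 4) = 0*1 = 0)
D = -7 (D = -7 + 0 = -7)
g = 77 (g = -7*(-11) = 77)
s*√(36 + 57) + g = 148*√(36 + 57) + 77 = 148*√93 + 77 = 77 + 148*√93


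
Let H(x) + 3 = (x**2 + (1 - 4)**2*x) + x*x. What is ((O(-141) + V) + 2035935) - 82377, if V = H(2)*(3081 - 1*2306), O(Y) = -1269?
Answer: 1970114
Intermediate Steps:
H(x) = -3 + 2*x**2 + 9*x (H(x) = -3 + ((x**2 + (1 - 4)**2*x) + x*x) = -3 + ((x**2 + (-3)**2*x) + x**2) = -3 + ((x**2 + 9*x) + x**2) = -3 + (2*x**2 + 9*x) = -3 + 2*x**2 + 9*x)
V = 17825 (V = (-3 + 2*2**2 + 9*2)*(3081 - 1*2306) = (-3 + 2*4 + 18)*(3081 - 2306) = (-3 + 8 + 18)*775 = 23*775 = 17825)
((O(-141) + V) + 2035935) - 82377 = ((-1269 + 17825) + 2035935) - 82377 = (16556 + 2035935) - 82377 = 2052491 - 82377 = 1970114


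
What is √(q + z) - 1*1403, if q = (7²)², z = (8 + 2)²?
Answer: -1403 + √2501 ≈ -1353.0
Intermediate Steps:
z = 100 (z = 10² = 100)
q = 2401 (q = 49² = 2401)
√(q + z) - 1*1403 = √(2401 + 100) - 1*1403 = √2501 - 1403 = -1403 + √2501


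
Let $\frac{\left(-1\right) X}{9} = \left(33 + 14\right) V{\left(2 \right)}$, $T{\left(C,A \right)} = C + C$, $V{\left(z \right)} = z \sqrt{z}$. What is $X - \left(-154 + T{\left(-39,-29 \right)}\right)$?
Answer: $232 - 846 \sqrt{2} \approx -964.42$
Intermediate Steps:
$V{\left(z \right)} = z^{\frac{3}{2}}$
$T{\left(C,A \right)} = 2 C$
$X = - 846 \sqrt{2}$ ($X = - 9 \left(33 + 14\right) 2^{\frac{3}{2}} = - 9 \cdot 47 \cdot 2 \sqrt{2} = - 9 \cdot 94 \sqrt{2} = - 846 \sqrt{2} \approx -1196.4$)
$X - \left(-154 + T{\left(-39,-29 \right)}\right) = - 846 \sqrt{2} - \left(-154 + 2 \left(-39\right)\right) = - 846 \sqrt{2} - \left(-154 - 78\right) = - 846 \sqrt{2} - -232 = - 846 \sqrt{2} + 232 = 232 - 846 \sqrt{2}$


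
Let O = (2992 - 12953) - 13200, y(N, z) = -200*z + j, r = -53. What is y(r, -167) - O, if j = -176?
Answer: 56385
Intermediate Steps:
y(N, z) = -176 - 200*z (y(N, z) = -200*z - 176 = -176 - 200*z)
O = -23161 (O = -9961 - 13200 = -23161)
y(r, -167) - O = (-176 - 200*(-167)) - 1*(-23161) = (-176 + 33400) + 23161 = 33224 + 23161 = 56385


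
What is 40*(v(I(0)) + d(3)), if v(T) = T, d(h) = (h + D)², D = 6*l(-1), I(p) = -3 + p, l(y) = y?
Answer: 240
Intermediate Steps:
D = -6 (D = 6*(-1) = -6)
d(h) = (-6 + h)² (d(h) = (h - 6)² = (-6 + h)²)
40*(v(I(0)) + d(3)) = 40*((-3 + 0) + (-6 + 3)²) = 40*(-3 + (-3)²) = 40*(-3 + 9) = 40*6 = 240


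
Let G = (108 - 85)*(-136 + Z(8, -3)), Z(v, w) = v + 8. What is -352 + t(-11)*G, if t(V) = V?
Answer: 30008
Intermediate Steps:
Z(v, w) = 8 + v
G = -2760 (G = (108 - 85)*(-136 + (8 + 8)) = 23*(-136 + 16) = 23*(-120) = -2760)
-352 + t(-11)*G = -352 - 11*(-2760) = -352 + 30360 = 30008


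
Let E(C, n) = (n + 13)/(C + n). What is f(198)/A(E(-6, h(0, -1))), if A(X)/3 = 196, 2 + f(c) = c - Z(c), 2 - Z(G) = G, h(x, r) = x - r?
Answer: 2/3 ≈ 0.66667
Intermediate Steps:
E(C, n) = (13 + n)/(C + n)
Z(G) = 2 - G
f(c) = -4 + 2*c (f(c) = -2 + (c - (2 - c)) = -2 + (c + (-2 + c)) = -2 + (-2 + 2*c) = -4 + 2*c)
A(X) = 588 (A(X) = 3*196 = 588)
f(198)/A(E(-6, h(0, -1))) = (-4 + 2*198)/588 = (-4 + 396)*(1/588) = 392*(1/588) = 2/3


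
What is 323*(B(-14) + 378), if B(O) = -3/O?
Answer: 1710285/14 ≈ 1.2216e+5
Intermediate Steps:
323*(B(-14) + 378) = 323*(-3/(-14) + 378) = 323*(-3*(-1/14) + 378) = 323*(3/14 + 378) = 323*(5295/14) = 1710285/14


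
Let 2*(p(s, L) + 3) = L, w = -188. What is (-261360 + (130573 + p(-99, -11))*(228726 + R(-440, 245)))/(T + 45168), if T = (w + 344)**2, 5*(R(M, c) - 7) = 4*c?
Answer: 19926492707/46336 ≈ 4.3004e+5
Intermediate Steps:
R(M, c) = 7 + 4*c/5 (R(M, c) = 7 + (4*c)/5 = 7 + 4*c/5)
p(s, L) = -3 + L/2
T = 24336 (T = (-188 + 344)**2 = 156**2 = 24336)
(-261360 + (130573 + p(-99, -11))*(228726 + R(-440, 245)))/(T + 45168) = (-261360 + (130573 + (-3 + (1/2)*(-11)))*(228726 + (7 + (4/5)*245)))/(24336 + 45168) = (-261360 + (130573 + (-3 - 11/2))*(228726 + (7 + 196)))/69504 = (-261360 + (130573 - 17/2)*(228726 + 203))*(1/69504) = (-261360 + (261129/2)*228929)*(1/69504) = (-261360 + 59780000841/2)*(1/69504) = (59779478121/2)*(1/69504) = 19926492707/46336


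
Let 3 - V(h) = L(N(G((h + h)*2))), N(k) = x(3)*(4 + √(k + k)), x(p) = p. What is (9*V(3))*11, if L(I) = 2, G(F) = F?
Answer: 99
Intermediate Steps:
N(k) = 12 + 3*√2*√k (N(k) = 3*(4 + √(k + k)) = 3*(4 + √(2*k)) = 3*(4 + √2*√k) = 12 + 3*√2*√k)
V(h) = 1 (V(h) = 3 - 1*2 = 3 - 2 = 1)
(9*V(3))*11 = (9*1)*11 = 9*11 = 99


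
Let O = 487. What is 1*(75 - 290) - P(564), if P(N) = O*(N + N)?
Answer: -549551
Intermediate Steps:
P(N) = 974*N (P(N) = 487*(N + N) = 487*(2*N) = 974*N)
1*(75 - 290) - P(564) = 1*(75 - 290) - 974*564 = 1*(-215) - 1*549336 = -215 - 549336 = -549551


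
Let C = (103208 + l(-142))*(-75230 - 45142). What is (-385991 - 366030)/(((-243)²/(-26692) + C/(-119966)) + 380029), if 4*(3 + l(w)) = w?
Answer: -172005061694708/110598326165623 ≈ -1.5552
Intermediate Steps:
l(w) = -3 + w/4
C = -12418719054 (C = (103208 + (-3 + (¼)*(-142)))*(-75230 - 45142) = (103208 + (-3 - 71/2))*(-120372) = (103208 - 77/2)*(-120372) = (206339/2)*(-120372) = -12418719054)
(-385991 - 366030)/(((-243)²/(-26692) + C/(-119966)) + 380029) = (-385991 - 366030)/(((-243)²/(-26692) - 12418719054/(-119966)) + 380029) = -752021/((59049*(-1/26692) - 12418719054*(-1/119966)) + 380029) = -752021/((-59049/26692 + 887051361/8569) + 380029) = -752021/(23676668936931/228723748 + 380029) = -752021/110598326165623/228723748 = -752021*228723748/110598326165623 = -172005061694708/110598326165623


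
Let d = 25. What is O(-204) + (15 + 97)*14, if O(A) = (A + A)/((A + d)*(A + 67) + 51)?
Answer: 19265812/12287 ≈ 1568.0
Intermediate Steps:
O(A) = 2*A/(51 + (25 + A)*(67 + A)) (O(A) = (A + A)/((A + 25)*(A + 67) + 51) = (2*A)/((25 + A)*(67 + A) + 51) = (2*A)/(51 + (25 + A)*(67 + A)) = 2*A/(51 + (25 + A)*(67 + A)))
O(-204) + (15 + 97)*14 = 2*(-204)/(1726 + (-204)**2 + 92*(-204)) + (15 + 97)*14 = 2*(-204)/(1726 + 41616 - 18768) + 112*14 = 2*(-204)/24574 + 1568 = 2*(-204)*(1/24574) + 1568 = -204/12287 + 1568 = 19265812/12287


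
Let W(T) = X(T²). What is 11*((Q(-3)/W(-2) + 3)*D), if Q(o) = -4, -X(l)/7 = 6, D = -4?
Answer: -2860/21 ≈ -136.19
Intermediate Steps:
X(l) = -42 (X(l) = -7*6 = -42)
W(T) = -42
11*((Q(-3)/W(-2) + 3)*D) = 11*((-4/(-42) + 3)*(-4)) = 11*((-4*(-1/42) + 3)*(-4)) = 11*((2/21 + 3)*(-4)) = 11*((65/21)*(-4)) = 11*(-260/21) = -2860/21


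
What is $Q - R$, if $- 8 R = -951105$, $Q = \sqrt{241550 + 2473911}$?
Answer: $- \frac{951105}{8} + \sqrt{2715461} \approx -1.1724 \cdot 10^{5}$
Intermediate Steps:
$Q = \sqrt{2715461} \approx 1647.9$
$R = \frac{951105}{8}$ ($R = \left(- \frac{1}{8}\right) \left(-951105\right) = \frac{951105}{8} \approx 1.1889 \cdot 10^{5}$)
$Q - R = \sqrt{2715461} - \frac{951105}{8} = - \frac{951105}{8} + \sqrt{2715461}$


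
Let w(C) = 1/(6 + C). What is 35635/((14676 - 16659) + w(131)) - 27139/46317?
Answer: -46698442909/2516587878 ≈ -18.556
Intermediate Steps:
35635/((14676 - 16659) + w(131)) - 27139/46317 = 35635/((14676 - 16659) + 1/(6 + 131)) - 27139/46317 = 35635/(-1983 + 1/137) - 27139*1/46317 = 35635/(-1983 + 1/137) - 27139/46317 = 35635/(-271670/137) - 27139/46317 = 35635*(-137/271670) - 27139/46317 = -976399/54334 - 27139/46317 = -46698442909/2516587878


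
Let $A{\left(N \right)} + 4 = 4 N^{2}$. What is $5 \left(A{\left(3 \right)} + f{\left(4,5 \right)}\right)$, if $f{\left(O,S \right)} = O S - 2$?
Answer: $250$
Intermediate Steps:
$f{\left(O,S \right)} = -2 + O S$
$A{\left(N \right)} = -4 + 4 N^{2}$
$5 \left(A{\left(3 \right)} + f{\left(4,5 \right)}\right) = 5 \left(\left(-4 + 4 \cdot 3^{2}\right) + \left(-2 + 4 \cdot 5\right)\right) = 5 \left(\left(-4 + 4 \cdot 9\right) + \left(-2 + 20\right)\right) = 5 \left(\left(-4 + 36\right) + 18\right) = 5 \left(32 + 18\right) = 5 \cdot 50 = 250$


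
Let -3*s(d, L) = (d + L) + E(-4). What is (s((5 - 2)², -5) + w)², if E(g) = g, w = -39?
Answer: 1521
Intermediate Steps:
s(d, L) = 4/3 - L/3 - d/3 (s(d, L) = -((d + L) - 4)/3 = -((L + d) - 4)/3 = -(-4 + L + d)/3 = 4/3 - L/3 - d/3)
(s((5 - 2)², -5) + w)² = ((4/3 - ⅓*(-5) - (5 - 2)²/3) - 39)² = ((4/3 + 5/3 - ⅓*3²) - 39)² = ((4/3 + 5/3 - ⅓*9) - 39)² = ((4/3 + 5/3 - 3) - 39)² = (0 - 39)² = (-39)² = 1521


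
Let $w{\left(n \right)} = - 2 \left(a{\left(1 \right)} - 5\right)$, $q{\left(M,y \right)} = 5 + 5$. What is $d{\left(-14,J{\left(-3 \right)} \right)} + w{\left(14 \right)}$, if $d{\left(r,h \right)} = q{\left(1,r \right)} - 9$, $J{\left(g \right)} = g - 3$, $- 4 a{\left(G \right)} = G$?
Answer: $\frac{23}{2} \approx 11.5$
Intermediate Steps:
$a{\left(G \right)} = - \frac{G}{4}$
$q{\left(M,y \right)} = 10$
$J{\left(g \right)} = -3 + g$
$w{\left(n \right)} = \frac{21}{2}$ ($w{\left(n \right)} = - 2 \left(\left(- \frac{1}{4}\right) 1 - 5\right) = - 2 \left(- \frac{1}{4} - 5\right) = \left(-2\right) \left(- \frac{21}{4}\right) = \frac{21}{2}$)
$d{\left(r,h \right)} = 1$ ($d{\left(r,h \right)} = 10 - 9 = 1$)
$d{\left(-14,J{\left(-3 \right)} \right)} + w{\left(14 \right)} = 1 + \frac{21}{2} = \frac{23}{2}$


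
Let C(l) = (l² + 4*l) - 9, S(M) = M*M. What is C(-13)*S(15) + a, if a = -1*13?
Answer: 24287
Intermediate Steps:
S(M) = M²
a = -13
C(l) = -9 + l² + 4*l
C(-13)*S(15) + a = (-9 + (-13)² + 4*(-13))*15² - 13 = (-9 + 169 - 52)*225 - 13 = 108*225 - 13 = 24300 - 13 = 24287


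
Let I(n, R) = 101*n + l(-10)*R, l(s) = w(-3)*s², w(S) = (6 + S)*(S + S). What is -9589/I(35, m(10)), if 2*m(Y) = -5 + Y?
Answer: 9589/965 ≈ 9.9368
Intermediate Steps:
w(S) = 2*S*(6 + S) (w(S) = (6 + S)*(2*S) = 2*S*(6 + S))
m(Y) = -5/2 + Y/2 (m(Y) = (-5 + Y)/2 = -5/2 + Y/2)
l(s) = -18*s² (l(s) = (2*(-3)*(6 - 3))*s² = (2*(-3)*3)*s² = -18*s²)
I(n, R) = -1800*R + 101*n (I(n, R) = 101*n + (-18*(-10)²)*R = 101*n + (-18*100)*R = 101*n - 1800*R = -1800*R + 101*n)
-9589/I(35, m(10)) = -9589/(-1800*(-5/2 + (½)*10) + 101*35) = -9589/(-1800*(-5/2 + 5) + 3535) = -9589/(-1800*5/2 + 3535) = -9589/(-4500 + 3535) = -9589/(-965) = -9589*(-1/965) = 9589/965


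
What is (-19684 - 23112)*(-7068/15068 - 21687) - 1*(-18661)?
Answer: 3496362098003/3767 ≈ 9.2816e+8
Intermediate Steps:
(-19684 - 23112)*(-7068/15068 - 21687) - 1*(-18661) = -42796*(-7068*1/15068 - 21687) + 18661 = -42796*(-1767/3767 - 21687) + 18661 = -42796*(-81696696/3767) + 18661 = 3496291802016/3767 + 18661 = 3496362098003/3767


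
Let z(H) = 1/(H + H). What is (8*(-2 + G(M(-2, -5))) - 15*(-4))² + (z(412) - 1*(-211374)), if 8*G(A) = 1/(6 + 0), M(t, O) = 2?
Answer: 1582015943/7416 ≈ 2.1332e+5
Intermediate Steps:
z(H) = 1/(2*H)
G(A) = 1/48 (G(A) = 1/(8*(6 + 0)) = (⅛)/6 = (⅛)*(⅙) = 1/48)
(8*(-2 + G(M(-2, -5))) - 15*(-4))² + (z(412) - 1*(-211374)) = (8*(-2 + 1/48) - 15*(-4))² + ((½)/412 - 1*(-211374)) = (8*(-95/48) + 60)² + ((½)*(1/412) + 211374) = (-95/6 + 60)² + (1/824 + 211374) = (265/6)² + 174172177/824 = 70225/36 + 174172177/824 = 1582015943/7416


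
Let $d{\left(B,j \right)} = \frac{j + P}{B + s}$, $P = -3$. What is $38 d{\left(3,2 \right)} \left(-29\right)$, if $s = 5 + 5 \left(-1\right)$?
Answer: $\frac{1102}{3} \approx 367.33$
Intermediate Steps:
$s = 0$ ($s = 5 - 5 = 0$)
$d{\left(B,j \right)} = \frac{-3 + j}{B}$ ($d{\left(B,j \right)} = \frac{j - 3}{B + 0} = \frac{-3 + j}{B}$)
$38 d{\left(3,2 \right)} \left(-29\right) = 38 \frac{-3 + 2}{3} \left(-29\right) = 38 \cdot \frac{1}{3} \left(-1\right) \left(-29\right) = 38 \left(- \frac{1}{3}\right) \left(-29\right) = \left(- \frac{38}{3}\right) \left(-29\right) = \frac{1102}{3}$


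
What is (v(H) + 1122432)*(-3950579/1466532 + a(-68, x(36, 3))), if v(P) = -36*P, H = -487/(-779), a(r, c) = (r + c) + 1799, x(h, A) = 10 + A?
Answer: 186069087344169007/95202369 ≈ 1.9545e+9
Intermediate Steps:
a(r, c) = 1799 + c + r (a(r, c) = (c + r) + 1799 = 1799 + c + r)
H = 487/779 (H = -487*(-1/779) = 487/779 ≈ 0.62516)
(v(H) + 1122432)*(-3950579/1466532 + a(-68, x(36, 3))) = (-36*487/779 + 1122432)*(-3950579/1466532 + (1799 + (10 + 3) - 68)) = (-17532/779 + 1122432)*(-3950579*1/1466532 + (1799 + 13 - 68)) = 874356996*(-3950579/1466532 + 1744)/779 = (874356996/779)*(2553681229/1466532) = 186069087344169007/95202369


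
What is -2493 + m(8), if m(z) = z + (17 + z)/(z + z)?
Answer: -39735/16 ≈ -2483.4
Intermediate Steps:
m(z) = z + (17 + z)/(2*z) (m(z) = z + (17 + z)/((2*z)) = z + (17 + z)*(1/(2*z)) = z + (17 + z)/(2*z))
-2493 + m(8) = -2493 + (½ + 8 + (17/2)/8) = -2493 + (½ + 8 + (17/2)*(⅛)) = -2493 + (½ + 8 + 17/16) = -2493 + 153/16 = -39735/16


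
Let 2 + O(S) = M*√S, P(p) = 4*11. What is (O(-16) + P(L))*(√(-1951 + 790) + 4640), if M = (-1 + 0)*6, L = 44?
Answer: 194880 - 111360*I + √129*(72 + 126*I) ≈ 1.957e+5 - 1.0993e+5*I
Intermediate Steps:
P(p) = 44
M = -6 (M = -1*6 = -6)
O(S) = -2 - 6*√S
(O(-16) + P(L))*(√(-1951 + 790) + 4640) = ((-2 - 24*I) + 44)*(√(-1951 + 790) + 4640) = ((-2 - 24*I) + 44)*(√(-1161) + 4640) = ((-2 - 24*I) + 44)*(3*I*√129 + 4640) = (42 - 24*I)*(4640 + 3*I*√129)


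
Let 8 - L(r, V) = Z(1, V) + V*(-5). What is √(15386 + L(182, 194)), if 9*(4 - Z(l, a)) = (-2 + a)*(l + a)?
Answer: 6*√570 ≈ 143.25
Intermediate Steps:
Z(l, a) = 4 - (-2 + a)*(a + l)/9 (Z(l, a) = 4 - (-2 + a)*(l + a)/9 = 4 - (-2 + a)*(a + l)/9)
L(r, V) = 34/9 + V²/9 + 44*V/9 (L(r, V) = 8 - ((4 - V²/9 + 2*V/9 + (2/9)*1 - ⅑*V*1) + V*(-5)) = 8 - ((4 - V²/9 + 2*V/9 + 2/9 - V/9) - 5*V) = 8 - ((38/9 - V²/9 + V/9) - 5*V) = 8 - (38/9 - 44*V/9 - V²/9) = 8 + (-38/9 + V²/9 + 44*V/9) = 34/9 + V²/9 + 44*V/9)
√(15386 + L(182, 194)) = √(15386 + (34/9 + (⅑)*194² + (44/9)*194)) = √(15386 + (34/9 + (⅑)*37636 + 8536/9)) = √(15386 + (34/9 + 37636/9 + 8536/9)) = √(15386 + 5134) = √20520 = 6*√570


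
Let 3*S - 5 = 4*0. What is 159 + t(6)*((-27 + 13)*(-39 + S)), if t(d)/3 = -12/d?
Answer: -2977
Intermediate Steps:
S = 5/3 (S = 5/3 + (4*0)/3 = 5/3 + (1/3)*0 = 5/3 + 0 = 5/3 ≈ 1.6667)
t(d) = -36/d (t(d) = 3*(-12/d) = -36/d)
159 + t(6)*((-27 + 13)*(-39 + S)) = 159 + (-36/6)*((-27 + 13)*(-39 + 5/3)) = 159 + (-36*1/6)*(-14*(-112/3)) = 159 - 6*1568/3 = 159 - 3136 = -2977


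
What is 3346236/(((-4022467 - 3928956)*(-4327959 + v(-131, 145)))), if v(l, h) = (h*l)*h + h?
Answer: 3346236/56312685362647 ≈ 5.9422e-8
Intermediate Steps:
v(l, h) = h + l*h**2 (v(l, h) = l*h**2 + h = h + l*h**2)
3346236/(((-4022467 - 3928956)*(-4327959 + v(-131, 145)))) = 3346236/(((-4022467 - 3928956)*(-4327959 + 145*(1 + 145*(-131))))) = 3346236/((-7951423*(-4327959 + 145*(1 - 18995)))) = 3346236/((-7951423*(-4327959 + 145*(-18994)))) = 3346236/((-7951423*(-4327959 - 2754130))) = 3346236/((-7951423*(-7082089))) = 3346236/56312685362647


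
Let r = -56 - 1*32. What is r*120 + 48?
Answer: -10512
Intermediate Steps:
r = -88 (r = -56 - 32 = -88)
r*120 + 48 = -88*120 + 48 = -10560 + 48 = -10512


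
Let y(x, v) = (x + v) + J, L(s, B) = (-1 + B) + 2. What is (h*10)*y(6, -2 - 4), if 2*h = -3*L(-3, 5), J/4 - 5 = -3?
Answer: -720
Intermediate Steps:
J = 8 (J = 20 + 4*(-3) = 20 - 12 = 8)
L(s, B) = 1 + B
y(x, v) = 8 + v + x (y(x, v) = (x + v) + 8 = (v + x) + 8 = 8 + v + x)
h = -9 (h = (-3*(1 + 5))/2 = (-3*6)/2 = (1/2)*(-18) = -9)
(h*10)*y(6, -2 - 4) = (-9*10)*(8 + (-2 - 4) + 6) = -90*(8 - 6 + 6) = -90*8 = -720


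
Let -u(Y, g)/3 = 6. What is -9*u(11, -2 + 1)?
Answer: 162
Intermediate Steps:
u(Y, g) = -18 (u(Y, g) = -3*6 = -18)
-9*u(11, -2 + 1) = -9*(-18) = 162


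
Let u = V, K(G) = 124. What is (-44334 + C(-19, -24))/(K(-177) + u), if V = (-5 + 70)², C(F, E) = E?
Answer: -44358/4349 ≈ -10.200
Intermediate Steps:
V = 4225 (V = 65² = 4225)
u = 4225
(-44334 + C(-19, -24))/(K(-177) + u) = (-44334 - 24)/(124 + 4225) = -44358/4349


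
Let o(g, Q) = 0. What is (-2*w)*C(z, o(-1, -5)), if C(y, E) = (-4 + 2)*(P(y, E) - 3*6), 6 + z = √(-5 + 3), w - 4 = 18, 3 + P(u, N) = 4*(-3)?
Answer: -2904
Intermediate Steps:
P(u, N) = -15 (P(u, N) = -3 + 4*(-3) = -3 - 12 = -15)
w = 22 (w = 4 + 18 = 22)
z = -6 + I*√2 (z = -6 + √(-5 + 3) = -6 + √(-2) = -6 + I*√2 ≈ -6.0 + 1.4142*I)
C(y, E) = 66 (C(y, E) = (-4 + 2)*(-15 - 3*6) = -2*(-15 - 18) = -2*(-33) = 66)
(-2*w)*C(z, o(-1, -5)) = -2*22*66 = -44*66 = -2904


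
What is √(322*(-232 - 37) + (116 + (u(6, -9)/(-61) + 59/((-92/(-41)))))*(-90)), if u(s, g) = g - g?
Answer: I*√210382058/46 ≈ 315.32*I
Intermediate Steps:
u(s, g) = 0
√(322*(-232 - 37) + (116 + (u(6, -9)/(-61) + 59/((-92/(-41)))))*(-90)) = √(322*(-232 - 37) + (116 + (0/(-61) + 59/((-92/(-41)))))*(-90)) = √(322*(-269) + (116 + (0*(-1/61) + 59/((-92*(-1/41)))))*(-90)) = √(-86618 + (116 + (0 + 59/(92/41)))*(-90)) = √(-86618 + (116 + (0 + 59*(41/92)))*(-90)) = √(-86618 + (116 + (0 + 2419/92))*(-90)) = √(-86618 + (116 + 2419/92)*(-90)) = √(-86618 + (13091/92)*(-90)) = √(-86618 - 589095/46) = √(-4573523/46) = I*√210382058/46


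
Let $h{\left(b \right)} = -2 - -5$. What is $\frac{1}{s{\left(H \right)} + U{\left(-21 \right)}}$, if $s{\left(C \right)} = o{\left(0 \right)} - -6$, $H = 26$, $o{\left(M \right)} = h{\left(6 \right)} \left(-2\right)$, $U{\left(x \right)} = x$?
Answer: $- \frac{1}{21} \approx -0.047619$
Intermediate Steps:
$h{\left(b \right)} = 3$ ($h{\left(b \right)} = -2 + 5 = 3$)
$o{\left(M \right)} = -6$ ($o{\left(M \right)} = 3 \left(-2\right) = -6$)
$s{\left(C \right)} = 0$ ($s{\left(C \right)} = -6 - -6 = -6 + 6 = 0$)
$\frac{1}{s{\left(H \right)} + U{\left(-21 \right)}} = \frac{1}{0 - 21} = \frac{1}{-21} = - \frac{1}{21}$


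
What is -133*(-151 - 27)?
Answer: 23674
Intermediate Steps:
-133*(-151 - 27) = -133*(-178) = -1*(-23674) = 23674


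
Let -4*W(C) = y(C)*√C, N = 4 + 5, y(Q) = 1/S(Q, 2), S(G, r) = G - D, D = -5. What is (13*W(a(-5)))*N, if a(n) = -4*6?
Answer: 117*I*√6/38 ≈ 7.5418*I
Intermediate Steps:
S(G, r) = 5 + G (S(G, r) = G - 1*(-5) = G + 5 = 5 + G)
a(n) = -24
y(Q) = 1/(5 + Q)
N = 9
W(C) = -√C/(4*(5 + C))
(13*W(a(-5)))*N = (13*(-√(-24)/(20 + 4*(-24))))*9 = (13*(-2*I*√6/(20 - 96)))*9 = (13*(-1*2*I*√6/(-76)))*9 = (13*(-1*2*I*√6*(-1/76)))*9 = (13*(I*√6/38))*9 = (13*I*√6/38)*9 = 117*I*√6/38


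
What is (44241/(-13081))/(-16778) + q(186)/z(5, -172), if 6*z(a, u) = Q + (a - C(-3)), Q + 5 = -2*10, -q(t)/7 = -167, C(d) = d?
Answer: -1539382996155/3731041306 ≈ -412.59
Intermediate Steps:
q(t) = 1169 (q(t) = -7*(-167) = 1169)
Q = -25 (Q = -5 - 2*10 = -5 - 20 = -25)
z(a, u) = -11/3 + a/6 (z(a, u) = (-25 + (a - 1*(-3)))/6 = (-25 + (a + 3))/6 = (-25 + (3 + a))/6 = (-22 + a)/6 = -11/3 + a/6)
(44241/(-13081))/(-16778) + q(186)/z(5, -172) = (44241/(-13081))/(-16778) + 1169/(-11/3 + (⅙)*5) = (44241*(-1/13081))*(-1/16778) + 1169/(-11/3 + ⅚) = -44241/13081*(-1/16778) + 1169/(-17/6) = 44241/219473018 + 1169*(-6/17) = 44241/219473018 - 7014/17 = -1539382996155/3731041306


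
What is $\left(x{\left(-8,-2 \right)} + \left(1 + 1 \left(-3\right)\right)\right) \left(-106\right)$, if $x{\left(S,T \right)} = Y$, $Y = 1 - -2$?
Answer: $-106$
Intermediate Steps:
$Y = 3$ ($Y = 1 + 2 = 3$)
$x{\left(S,T \right)} = 3$
$\left(x{\left(-8,-2 \right)} + \left(1 + 1 \left(-3\right)\right)\right) \left(-106\right) = \left(3 + \left(1 + 1 \left(-3\right)\right)\right) \left(-106\right) = \left(3 + \left(1 - 3\right)\right) \left(-106\right) = \left(3 - 2\right) \left(-106\right) = 1 \left(-106\right) = -106$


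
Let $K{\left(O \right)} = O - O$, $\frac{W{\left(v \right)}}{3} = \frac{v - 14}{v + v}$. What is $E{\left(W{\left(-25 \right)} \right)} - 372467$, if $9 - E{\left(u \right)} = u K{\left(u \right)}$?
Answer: $-372458$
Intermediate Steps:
$W{\left(v \right)} = \frac{3 \left(-14 + v\right)}{2 v}$ ($W{\left(v \right)} = 3 \frac{v - 14}{v + v} = 3 \frac{-14 + v}{2 v} = \frac{3 \left(-14 + v\right)}{2 v}$)
$K{\left(O \right)} = 0$
$E{\left(u \right)} = 9$ ($E{\left(u \right)} = 9 - u 0 = 9 - 0 = 9 + 0 = 9$)
$E{\left(W{\left(-25 \right)} \right)} - 372467 = 9 - 372467 = -372458$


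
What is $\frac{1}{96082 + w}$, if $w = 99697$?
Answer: $\frac{1}{195779} \approx 5.1078 \cdot 10^{-6}$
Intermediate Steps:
$\frac{1}{96082 + w} = \frac{1}{96082 + 99697} = \frac{1}{195779}$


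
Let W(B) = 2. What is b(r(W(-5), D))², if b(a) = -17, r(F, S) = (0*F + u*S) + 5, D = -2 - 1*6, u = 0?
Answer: 289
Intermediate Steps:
D = -8 (D = -2 - 6 = -8)
r(F, S) = 5 (r(F, S) = (0*F + 0*S) + 5 = (0 + 0) + 5 = 0 + 5 = 5)
b(r(W(-5), D))² = (-17)² = 289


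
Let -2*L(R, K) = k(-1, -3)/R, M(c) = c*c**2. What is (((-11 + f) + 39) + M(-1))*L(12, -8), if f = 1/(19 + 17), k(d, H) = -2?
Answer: 973/432 ≈ 2.2523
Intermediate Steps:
M(c) = c**3
f = 1/36 ≈ 0.027778
L(R, K) = 1/R (L(R, K) = -(-1)/R = 1/R)
(((-11 + f) + 39) + M(-1))*L(12, -8) = (((-11 + 1/36) + 39) + (-1)**3)/12 = ((-395/36 + 39) - 1)*(1/12) = (1009/36 - 1)*(1/12) = (973/36)*(1/12) = 973/432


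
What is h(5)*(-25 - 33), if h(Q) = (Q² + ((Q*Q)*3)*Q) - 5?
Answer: -22910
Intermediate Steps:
h(Q) = -5 + Q² + 3*Q³ (h(Q) = (Q² + (Q²*3)*Q) - 5 = (Q² + (3*Q²)*Q) - 5 = (Q² + 3*Q³) - 5 = -5 + Q² + 3*Q³)
h(5)*(-25 - 33) = (-5 + 5² + 3*5³)*(-25 - 33) = (-5 + 25 + 3*125)*(-58) = (-5 + 25 + 375)*(-58) = 395*(-58) = -22910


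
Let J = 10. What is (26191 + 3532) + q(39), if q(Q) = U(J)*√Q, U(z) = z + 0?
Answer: 29723 + 10*√39 ≈ 29785.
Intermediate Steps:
U(z) = z
q(Q) = 10*√Q
(26191 + 3532) + q(39) = (26191 + 3532) + 10*√39 = 29723 + 10*√39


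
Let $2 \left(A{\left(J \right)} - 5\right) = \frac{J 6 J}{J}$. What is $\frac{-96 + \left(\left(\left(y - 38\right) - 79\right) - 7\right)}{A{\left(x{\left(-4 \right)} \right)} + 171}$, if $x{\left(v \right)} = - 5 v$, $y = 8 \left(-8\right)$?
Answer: $- \frac{71}{59} \approx -1.2034$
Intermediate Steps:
$y = -64$
$A{\left(J \right)} = 5 + 3 J$ ($A{\left(J \right)} = 5 + \frac{J 6 J \frac{1}{J}}{2} = 5 + \frac{6 J J \frac{1}{J}}{2} = 5 + \frac{6 J^{2} \frac{1}{J}}{2} = 5 + \frac{6 J}{2} = 5 + 3 J$)
$\frac{-96 + \left(\left(\left(y - 38\right) - 79\right) - 7\right)}{A{\left(x{\left(-4 \right)} \right)} + 171} = \frac{-96 - 188}{\left(5 + 3 \left(\left(-5\right) \left(-4\right)\right)\right) + 171} = \frac{-96 - 188}{\left(5 + 3 \cdot 20\right) + 171} = \frac{-96 - 188}{\left(5 + 60\right) + 171} = \frac{-96 - 188}{65 + 171} = - \frac{284}{236} = \left(-284\right) \frac{1}{236} = - \frac{71}{59}$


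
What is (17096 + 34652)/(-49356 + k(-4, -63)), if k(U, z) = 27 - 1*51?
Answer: -12937/12345 ≈ -1.0480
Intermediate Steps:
k(U, z) = -24 (k(U, z) = 27 - 51 = -24)
(17096 + 34652)/(-49356 + k(-4, -63)) = (17096 + 34652)/(-49356 - 24) = 51748/(-49380) = 51748*(-1/49380) = -12937/12345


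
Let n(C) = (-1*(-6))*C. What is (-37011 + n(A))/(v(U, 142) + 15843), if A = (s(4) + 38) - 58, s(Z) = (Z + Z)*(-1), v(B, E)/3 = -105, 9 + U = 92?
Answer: -12393/5176 ≈ -2.3943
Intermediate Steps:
U = 83 (U = -9 + 92 = 83)
v(B, E) = -315 (v(B, E) = 3*(-105) = -315)
s(Z) = -2*Z (s(Z) = (2*Z)*(-1) = -2*Z)
A = -28 (A = (-2*4 + 38) - 58 = (-8 + 38) - 58 = 30 - 58 = -28)
n(C) = 6*C
(-37011 + n(A))/(v(U, 142) + 15843) = (-37011 + 6*(-28))/(-315 + 15843) = (-37011 - 168)/15528 = -37179*1/15528 = -12393/5176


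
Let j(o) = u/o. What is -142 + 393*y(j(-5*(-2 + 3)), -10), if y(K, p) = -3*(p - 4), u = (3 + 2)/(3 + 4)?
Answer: 16364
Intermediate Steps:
u = 5/7 ≈ 0.71429
j(o) = 5/(7*o)
y(K, p) = 12 - 3*p (y(K, p) = -3*(-4 + p) = 12 - 3*p)
-142 + 393*y(j(-5*(-2 + 3)), -10) = -142 + 393*(12 - 3*(-10)) = -142 + 393*(12 + 30) = -142 + 393*42 = -142 + 16506 = 16364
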